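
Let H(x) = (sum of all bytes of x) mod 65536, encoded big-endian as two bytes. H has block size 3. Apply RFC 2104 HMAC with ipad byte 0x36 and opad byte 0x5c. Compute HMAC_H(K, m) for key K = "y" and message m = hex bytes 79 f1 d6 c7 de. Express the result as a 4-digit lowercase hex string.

Key "y" = 79 is 1 byte ≤ B = 3; zero-pad to 3 bytes: K' = 79 00 00.
K' ⊕ ipad = 4f 36 36.  K' ⊕ opad = 25 5c 5c.
Inner input = (K'⊕ipad) ∥ m = 4f 36 36 ∥ 79 f1 d6 c7 de.
Inner hash: sum = 79+54+54+121+241+214+199+222 = 1184 → 04 a0.
Outer input = (K'⊕opad) ∥ inner = 25 5c 5c ∥ 04 a0.
Outer hash (tag): sum = 37+92+92+4+160 = 385 → 01 81.

0181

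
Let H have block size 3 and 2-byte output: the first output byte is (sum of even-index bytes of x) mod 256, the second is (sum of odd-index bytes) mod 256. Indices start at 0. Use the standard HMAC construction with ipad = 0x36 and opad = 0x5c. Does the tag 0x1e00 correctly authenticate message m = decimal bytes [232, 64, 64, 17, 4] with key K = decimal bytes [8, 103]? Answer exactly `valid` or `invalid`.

invalid

Key decimal bytes [8, 103] = 08 67 is 2 bytes ≤ B = 3; zero-pad to 3 bytes: K' = 08 67 00.
K' ⊕ ipad = 3e 51 36; K' ⊕ opad = 54 3b 5c.
Inner hash: even-index sum = 197 mod 256 = 197; odd-index sum = 381 mod 256 = 125 → c5 7d.
Outer hash (recomputed tag): even-index sum = 301 mod 256 = 45; odd-index sum = 256 mod 256 = 0 → 2d 00.
Recomputed tag = 2d00; claimed = 1e00 → mismatch.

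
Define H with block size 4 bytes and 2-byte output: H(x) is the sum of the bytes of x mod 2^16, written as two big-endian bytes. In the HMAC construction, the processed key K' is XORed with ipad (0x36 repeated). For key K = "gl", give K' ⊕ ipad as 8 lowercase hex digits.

Key "gl" = 67 6c is 2 bytes ≤ B = 4; zero-pad to 4 bytes: K' = 67 6c 00 00.
XOR each byte with 0x36: 67⊕36=51, 6c⊕36=5a, 00⊕36=36, 00⊕36=36.

515a3636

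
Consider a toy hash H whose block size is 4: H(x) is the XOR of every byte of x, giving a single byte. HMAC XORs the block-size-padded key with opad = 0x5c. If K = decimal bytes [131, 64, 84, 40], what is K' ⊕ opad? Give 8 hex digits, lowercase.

df1c0874

Key decimal bytes [131, 64, 84, 40] = 83 40 54 28 is exactly B = 4 bytes: K' = 83 40 54 28.
XOR each byte with 0x5c: 83⊕5c=df, 40⊕5c=1c, 54⊕5c=08, 28⊕5c=74.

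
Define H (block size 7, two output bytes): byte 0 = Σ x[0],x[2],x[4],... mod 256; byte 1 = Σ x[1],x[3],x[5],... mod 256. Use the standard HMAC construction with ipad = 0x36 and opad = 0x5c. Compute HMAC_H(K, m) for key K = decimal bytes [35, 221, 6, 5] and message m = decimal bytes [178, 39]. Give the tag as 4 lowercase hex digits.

970e

Key decimal bytes [35, 221, 6, 5] = 23 dd 06 05 is 4 bytes ≤ B = 7; zero-pad to 7 bytes: K' = 23 dd 06 05 00 00 00.
K' ⊕ ipad = 15 eb 30 33 36 36 36.  K' ⊕ opad = 7f 81 5a 59 5c 5c 5c.
Inner input = (K'⊕ipad) ∥ m = 15 eb 30 33 36 36 36 ∥ b2 27.
Inner hash: even-index sum = 216 mod 256 = 216; odd-index sum = 518 mod 256 = 6 → d8 06.
Outer input = (K'⊕opad) ∥ inner = 7f 81 5a 59 5c 5c 5c ∥ d8 06.
Outer hash (tag): even-index sum = 407 mod 256 = 151; odd-index sum = 526 mod 256 = 14 → 97 0e.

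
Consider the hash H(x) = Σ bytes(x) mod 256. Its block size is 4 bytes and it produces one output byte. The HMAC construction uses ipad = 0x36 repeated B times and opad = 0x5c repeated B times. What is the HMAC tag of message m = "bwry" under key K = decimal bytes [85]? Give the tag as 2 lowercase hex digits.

Key decimal bytes [85] = 55 is 1 byte ≤ B = 4; zero-pad to 4 bytes: K' = 55 00 00 00.
K' ⊕ ipad = 63 36 36 36.  K' ⊕ opad = 09 5c 5c 5c.
Inner input = (K'⊕ipad) ∥ m = 63 36 36 36 ∥ 62 77 72 79.
Inner hash: sum = 99+54+54+54+98+119+114+121 = 713; mod 256 = 201 → c9.
Outer input = (K'⊕opad) ∥ inner = 09 5c 5c 5c ∥ c9.
Outer hash (tag): sum = 9+92+92+92+201 = 486; mod 256 = 230 → e6.

e6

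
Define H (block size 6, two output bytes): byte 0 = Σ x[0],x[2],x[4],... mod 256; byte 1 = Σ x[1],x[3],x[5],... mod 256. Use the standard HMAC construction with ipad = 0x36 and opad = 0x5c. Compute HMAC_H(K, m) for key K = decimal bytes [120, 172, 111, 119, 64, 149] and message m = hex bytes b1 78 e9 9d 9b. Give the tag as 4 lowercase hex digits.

Key decimal bytes [120, 172, 111, 119, 64, 149] = 78 ac 6f 77 40 95 is exactly B = 6 bytes: K' = 78 ac 6f 77 40 95.
K' ⊕ ipad = 4e 9a 59 41 76 a3.  K' ⊕ opad = 24 f0 33 2b 1c c9.
Inner input = (K'⊕ipad) ∥ m = 4e 9a 59 41 76 a3 ∥ b1 78 e9 9d 9b.
Inner hash: even-index sum = 850 mod 256 = 82; odd-index sum = 659 mod 256 = 147 → 52 93.
Outer input = (K'⊕opad) ∥ inner = 24 f0 33 2b 1c c9 ∥ 52 93.
Outer hash (tag): even-index sum = 197 mod 256 = 197; odd-index sum = 631 mod 256 = 119 → c5 77.

c577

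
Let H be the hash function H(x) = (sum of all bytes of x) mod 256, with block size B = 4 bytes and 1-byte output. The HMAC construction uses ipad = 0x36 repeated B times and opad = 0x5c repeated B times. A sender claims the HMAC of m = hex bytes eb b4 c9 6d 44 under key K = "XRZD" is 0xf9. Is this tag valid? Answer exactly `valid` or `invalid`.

Key "XRZD" = 58 52 5a 44 is exactly B = 4 bytes: K' = 58 52 5a 44.
K' ⊕ ipad = 6e 64 6c 72; K' ⊕ opad = 04 0e 06 18.
Inner hash: sum = 110+100+108+114+235+180+201+109+68 = 1225; mod 256 = 201 → c9.
Outer hash (recomputed tag): sum = 4+14+6+24+201 = 249 → f9.
Recomputed tag = f9; claimed = f9 → match.

valid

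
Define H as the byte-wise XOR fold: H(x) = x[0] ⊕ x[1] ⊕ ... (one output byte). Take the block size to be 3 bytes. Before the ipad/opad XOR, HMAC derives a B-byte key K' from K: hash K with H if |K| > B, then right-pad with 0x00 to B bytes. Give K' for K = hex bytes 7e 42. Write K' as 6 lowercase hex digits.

7e4200

Key hex bytes 7e 42 is 2 bytes ≤ B = 3; zero-pad to 3 bytes: K' = 7e 42 00.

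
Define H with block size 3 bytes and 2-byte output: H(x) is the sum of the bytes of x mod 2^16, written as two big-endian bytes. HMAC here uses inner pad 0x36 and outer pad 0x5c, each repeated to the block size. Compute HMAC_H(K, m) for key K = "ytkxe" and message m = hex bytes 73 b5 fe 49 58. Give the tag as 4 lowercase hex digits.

Key "ytkxe" = 79 74 6b 78 65 is 5 bytes > B = 3, so hash it first: H(key) = 02 35, then zero-pad to 3 bytes: K' = 02 35 00.
K' ⊕ ipad = 34 03 36.  K' ⊕ opad = 5e 69 5c.
Inner input = (K'⊕ipad) ∥ m = 34 03 36 ∥ 73 b5 fe 49 58.
Inner hash: sum = 52+3+54+115+181+254+73+88 = 820 → 03 34.
Outer input = (K'⊕opad) ∥ inner = 5e 69 5c ∥ 03 34.
Outer hash (tag): sum = 94+105+92+3+52 = 346 → 01 5a.

015a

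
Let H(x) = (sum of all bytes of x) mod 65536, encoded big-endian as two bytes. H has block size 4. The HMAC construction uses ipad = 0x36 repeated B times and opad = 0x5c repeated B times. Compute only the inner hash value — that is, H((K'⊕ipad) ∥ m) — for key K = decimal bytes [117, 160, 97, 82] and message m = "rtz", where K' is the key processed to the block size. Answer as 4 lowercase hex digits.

Key decimal bytes [117, 160, 97, 82] = 75 a0 61 52 is exactly B = 4 bytes: K' = 75 a0 61 52.
K' ⊕ ipad = 43 96 57 64.
Inner input = 43 96 57 64 ∥ 72 74 7a.
Inner hash: sum = 67+150+87+100+114+116+122 = 756 → 02 f4.

02f4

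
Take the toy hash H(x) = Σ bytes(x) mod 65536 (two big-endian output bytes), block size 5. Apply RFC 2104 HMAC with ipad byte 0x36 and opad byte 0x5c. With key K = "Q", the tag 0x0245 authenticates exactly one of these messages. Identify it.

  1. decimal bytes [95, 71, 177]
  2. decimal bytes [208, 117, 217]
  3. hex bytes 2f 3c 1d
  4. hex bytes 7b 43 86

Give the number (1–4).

3

Key "Q" = 51 is 1 byte ≤ B = 5; zero-pad to 5 bytes: K' = 51 00 00 00 00.
K' ⊕ ipad = 67 36 36 36 36; K' ⊕ opad = 0d 5c 5c 5c 5c.
m1: inner = H(67 36 36 36 36 5f 47 b1) = 02 96; tag = H(0d 5c 5c 5c 5c 02 96) = 0215
m2: inner = H(67 36 36 36 36 d0 75 d9) = 03 5d; tag = H(0d 5c 5c 5c 5c 03 5d) = 01dd
m3: inner = H(67 36 36 36 36 2f 3c 1d) = 01 c7; tag = H(0d 5c 5c 5c 5c 01 c7) = 0245 ← matches
m4: inner = H(67 36 36 36 36 7b 43 86) = 02 83; tag = H(0d 5c 5c 5c 5c 02 83) = 0202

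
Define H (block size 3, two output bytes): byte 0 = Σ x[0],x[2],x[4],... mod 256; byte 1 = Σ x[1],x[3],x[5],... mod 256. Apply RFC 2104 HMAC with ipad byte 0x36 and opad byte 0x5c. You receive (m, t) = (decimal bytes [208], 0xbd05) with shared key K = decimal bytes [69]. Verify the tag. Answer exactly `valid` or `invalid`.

Key decimal bytes [69] = 45 is 1 byte ≤ B = 3; zero-pad to 3 bytes: K' = 45 00 00.
K' ⊕ ipad = 73 36 36; K' ⊕ opad = 19 5c 5c.
Inner hash: even-index sum = 169 mod 256 = 169; odd-index sum = 262 mod 256 = 6 → a9 06.
Outer hash (recomputed tag): even-index sum = 123 mod 256 = 123; odd-index sum = 261 mod 256 = 5 → 7b 05.
Recomputed tag = 7b05; claimed = bd05 → mismatch.

invalid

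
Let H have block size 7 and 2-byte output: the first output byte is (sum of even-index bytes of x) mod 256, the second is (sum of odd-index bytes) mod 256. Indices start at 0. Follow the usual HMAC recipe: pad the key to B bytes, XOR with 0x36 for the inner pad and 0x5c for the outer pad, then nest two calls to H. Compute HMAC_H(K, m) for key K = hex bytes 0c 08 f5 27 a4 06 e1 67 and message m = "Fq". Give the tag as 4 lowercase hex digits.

4a3b

Key hex bytes 0c 08 f5 27 a4 06 e1 67 is 8 bytes > B = 7, so hash it first: H(key) = 86 9c, then zero-pad to 7 bytes: K' = 86 9c 00 00 00 00 00.
K' ⊕ ipad = b0 aa 36 36 36 36 36.  K' ⊕ opad = da c0 5c 5c 5c 5c 5c.
Inner input = (K'⊕ipad) ∥ m = b0 aa 36 36 36 36 36 ∥ 46 71.
Inner hash: even-index sum = 451 mod 256 = 195; odd-index sum = 348 mod 256 = 92 → c3 5c.
Outer input = (K'⊕opad) ∥ inner = da c0 5c 5c 5c 5c 5c ∥ c3 5c.
Outer hash (tag): even-index sum = 586 mod 256 = 74; odd-index sum = 571 mod 256 = 59 → 4a 3b.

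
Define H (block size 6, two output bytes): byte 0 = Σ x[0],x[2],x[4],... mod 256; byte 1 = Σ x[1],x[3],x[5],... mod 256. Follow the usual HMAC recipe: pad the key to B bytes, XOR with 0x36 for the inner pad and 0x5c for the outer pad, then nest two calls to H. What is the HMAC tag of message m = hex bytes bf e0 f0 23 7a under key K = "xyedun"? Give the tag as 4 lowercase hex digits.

Key "xyedun" = 78 79 65 64 75 6e is exactly B = 6 bytes: K' = 78 79 65 64 75 6e.
K' ⊕ ipad = 4e 4f 53 52 43 58.  K' ⊕ opad = 24 25 39 38 29 32.
Inner input = (K'⊕ipad) ∥ m = 4e 4f 53 52 43 58 ∥ bf e0 f0 23 7a.
Inner hash: even-index sum = 781 mod 256 = 13; odd-index sum = 508 mod 256 = 252 → 0d fc.
Outer input = (K'⊕opad) ∥ inner = 24 25 39 38 29 32 ∥ 0d fc.
Outer hash (tag): even-index sum = 147 mod 256 = 147; odd-index sum = 395 mod 256 = 139 → 93 8b.

938b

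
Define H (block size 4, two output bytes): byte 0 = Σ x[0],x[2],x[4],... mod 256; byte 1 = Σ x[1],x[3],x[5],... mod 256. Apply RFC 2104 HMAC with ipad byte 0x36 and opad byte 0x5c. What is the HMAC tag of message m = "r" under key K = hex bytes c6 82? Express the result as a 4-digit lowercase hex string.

Key hex bytes c6 82 is 2 bytes ≤ B = 4; zero-pad to 4 bytes: K' = c6 82 00 00.
K' ⊕ ipad = f0 b4 36 36.  K' ⊕ opad = 9a de 5c 5c.
Inner input = (K'⊕ipad) ∥ m = f0 b4 36 36 ∥ 72.
Inner hash: even-index sum = 408 mod 256 = 152; odd-index sum = 234 mod 256 = 234 → 98 ea.
Outer input = (K'⊕opad) ∥ inner = 9a de 5c 5c ∥ 98 ea.
Outer hash (tag): even-index sum = 398 mod 256 = 142; odd-index sum = 548 mod 256 = 36 → 8e 24.

8e24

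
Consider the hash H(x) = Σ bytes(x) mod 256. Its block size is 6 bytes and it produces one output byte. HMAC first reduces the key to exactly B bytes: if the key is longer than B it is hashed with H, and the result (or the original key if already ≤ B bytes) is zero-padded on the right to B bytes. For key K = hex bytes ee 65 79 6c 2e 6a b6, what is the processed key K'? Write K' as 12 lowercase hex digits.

|K| = 7 > B = 6, so first hash the key.
H(K): sum = 238+101+121+108+46+106+182 = 902; mod 256 = 134 → 86.
Zero-pad H(K) = 86 to 6 bytes: K' = 86 00 00 00 00 00.

860000000000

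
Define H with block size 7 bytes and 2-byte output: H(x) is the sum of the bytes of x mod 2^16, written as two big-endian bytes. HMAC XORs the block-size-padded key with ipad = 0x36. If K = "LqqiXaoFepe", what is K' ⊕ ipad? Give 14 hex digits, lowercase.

Key "LqqiXaoFepe" = 4c 71 71 69 58 61 6f 46 65 70 65 is 11 bytes > B = 7, so hash it first: H(key) = 04 3f, then zero-pad to 7 bytes: K' = 04 3f 00 00 00 00 00.
XOR each byte with 0x36: 04⊕36=32, 3f⊕36=09, 00⊕36=36, 00⊕36=36, 00⊕36=36, 00⊕36=36, 00⊕36=36.

32093636363636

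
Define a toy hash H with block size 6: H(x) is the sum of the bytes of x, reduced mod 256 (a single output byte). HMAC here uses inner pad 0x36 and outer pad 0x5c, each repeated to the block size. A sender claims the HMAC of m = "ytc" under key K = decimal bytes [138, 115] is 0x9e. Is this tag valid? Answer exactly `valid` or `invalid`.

valid

Key decimal bytes [138, 115] = 8a 73 is 2 bytes ≤ B = 6; zero-pad to 6 bytes: K' = 8a 73 00 00 00 00.
K' ⊕ ipad = bc 45 36 36 36 36; K' ⊕ opad = d6 2f 5c 5c 5c 5c.
Inner hash: sum = 188+69+54+54+54+54+121+116+99 = 809; mod 256 = 41 → 29.
Outer hash (recomputed tag): sum = 214+47+92+92+92+92+41 = 670; mod 256 = 158 → 9e.
Recomputed tag = 9e; claimed = 9e → match.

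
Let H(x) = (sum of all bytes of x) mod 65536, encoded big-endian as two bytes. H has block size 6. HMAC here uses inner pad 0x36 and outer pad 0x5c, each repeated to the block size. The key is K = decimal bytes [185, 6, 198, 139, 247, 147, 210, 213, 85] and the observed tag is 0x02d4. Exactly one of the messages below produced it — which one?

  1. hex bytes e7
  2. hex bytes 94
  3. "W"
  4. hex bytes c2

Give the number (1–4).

Key decimal bytes [185, 6, 198, 139, 247, 147, 210, 213, 85] = b9 06 c6 8b f7 93 d2 d5 55 is 9 bytes > B = 6, so hash it first: H(key) = 05 96, then zero-pad to 6 bytes: K' = 05 96 00 00 00 00.
K' ⊕ ipad = 33 a0 36 36 36 36; K' ⊕ opad = 59 ca 5c 5c 5c 5c.
m1: inner = H(33 a0 36 36 36 36 e7) = 02 92; tag = H(59 ca 5c 5c 5c 5c 02 92) = 0327
m2: inner = H(33 a0 36 36 36 36 94) = 02 3f; tag = H(59 ca 5c 5c 5c 5c 02 3f) = 02d4 ← matches
m3: inner = H(33 a0 36 36 36 36 57) = 02 02; tag = H(59 ca 5c 5c 5c 5c 02 02) = 0297
m4: inner = H(33 a0 36 36 36 36 c2) = 02 6d; tag = H(59 ca 5c 5c 5c 5c 02 6d) = 0302

2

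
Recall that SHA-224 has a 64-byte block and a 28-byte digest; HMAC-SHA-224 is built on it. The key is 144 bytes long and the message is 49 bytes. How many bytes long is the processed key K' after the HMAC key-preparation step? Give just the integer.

64

Key is 144 > 64 bytes, so it is hashed to 28 bytes then zero-padded to 64: |K'| = 64.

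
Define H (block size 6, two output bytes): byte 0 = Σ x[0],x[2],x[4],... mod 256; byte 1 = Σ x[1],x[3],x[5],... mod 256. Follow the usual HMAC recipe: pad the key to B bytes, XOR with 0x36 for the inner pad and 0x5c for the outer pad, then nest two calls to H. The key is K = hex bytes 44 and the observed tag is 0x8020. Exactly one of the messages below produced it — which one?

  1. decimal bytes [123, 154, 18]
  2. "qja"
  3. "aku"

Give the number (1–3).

Key hex bytes 44 is 1 byte ≤ B = 6; zero-pad to 6 bytes: K' = 44 00 00 00 00 00.
K' ⊕ ipad = 72 36 36 36 36 36; K' ⊕ opad = 18 5c 5c 5c 5c 5c.
m1: inner = H(72 36 36 36 36 36 7b 9a 12) = 6b 3c; tag = H(18 5c 5c 5c 5c 5c 6b 3c) = 3b50
m2: inner = H(72 36 36 36 36 36 71 6a 61) = b0 0c; tag = H(18 5c 5c 5c 5c 5c b0 0c) = 8020 ← matches
m3: inner = H(72 36 36 36 36 36 61 6b 75) = b4 0d; tag = H(18 5c 5c 5c 5c 5c b4 0d) = 8421

2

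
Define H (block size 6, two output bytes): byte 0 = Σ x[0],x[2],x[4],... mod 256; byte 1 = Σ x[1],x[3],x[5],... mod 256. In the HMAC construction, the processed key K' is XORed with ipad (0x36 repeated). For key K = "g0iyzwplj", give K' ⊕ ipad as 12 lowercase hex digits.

Key "g0iyzwplj" = 67 30 69 79 7a 77 70 6c 6a is 9 bytes > B = 6, so hash it first: H(key) = 24 8c, then zero-pad to 6 bytes: K' = 24 8c 00 00 00 00.
XOR each byte with 0x36: 24⊕36=12, 8c⊕36=ba, 00⊕36=36, 00⊕36=36, 00⊕36=36, 00⊕36=36.

12ba36363636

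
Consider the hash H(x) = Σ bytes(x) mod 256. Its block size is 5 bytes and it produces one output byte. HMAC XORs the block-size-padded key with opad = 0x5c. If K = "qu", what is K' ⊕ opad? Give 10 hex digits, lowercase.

2d295c5c5c

Key "qu" = 71 75 is 2 bytes ≤ B = 5; zero-pad to 5 bytes: K' = 71 75 00 00 00.
XOR each byte with 0x5c: 71⊕5c=2d, 75⊕5c=29, 00⊕5c=5c, 00⊕5c=5c, 00⊕5c=5c.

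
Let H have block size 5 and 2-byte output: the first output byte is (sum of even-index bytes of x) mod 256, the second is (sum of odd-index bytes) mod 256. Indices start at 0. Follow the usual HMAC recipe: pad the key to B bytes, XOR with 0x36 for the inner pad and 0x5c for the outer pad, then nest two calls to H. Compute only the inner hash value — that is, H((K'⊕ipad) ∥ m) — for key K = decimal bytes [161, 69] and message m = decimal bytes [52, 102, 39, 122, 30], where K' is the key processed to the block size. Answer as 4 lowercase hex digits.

e322

Key decimal bytes [161, 69] = a1 45 is 2 bytes ≤ B = 5; zero-pad to 5 bytes: K' = a1 45 00 00 00.
K' ⊕ ipad = 97 73 36 36 36.
Inner input = 97 73 36 36 36 ∥ 34 66 27 7a 1e.
Inner hash: even-index sum = 483 mod 256 = 227; odd-index sum = 290 mod 256 = 34 → e3 22.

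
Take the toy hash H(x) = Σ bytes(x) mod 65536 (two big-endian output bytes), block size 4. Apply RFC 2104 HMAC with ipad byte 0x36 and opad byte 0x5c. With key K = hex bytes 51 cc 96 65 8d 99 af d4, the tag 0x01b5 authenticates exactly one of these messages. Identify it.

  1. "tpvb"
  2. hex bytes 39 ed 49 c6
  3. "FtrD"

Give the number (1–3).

Key hex bytes 51 cc 96 65 8d 99 af d4 is 8 bytes > B = 4, so hash it first: H(key) = 04 c1, then zero-pad to 4 bytes: K' = 04 c1 00 00.
K' ⊕ ipad = 32 f7 36 36; K' ⊕ opad = 58 9d 5c 5c.
m1: inner = H(32 f7 36 36 74 70 76 62) = 03 51; tag = H(58 9d 5c 5c 03 51) = 0201
m2: inner = H(32 f7 36 36 39 ed 49 c6) = 03 ca; tag = H(58 9d 5c 5c 03 ca) = 027a
m3: inner = H(32 f7 36 36 46 74 72 44) = 03 05; tag = H(58 9d 5c 5c 03 05) = 01b5 ← matches

3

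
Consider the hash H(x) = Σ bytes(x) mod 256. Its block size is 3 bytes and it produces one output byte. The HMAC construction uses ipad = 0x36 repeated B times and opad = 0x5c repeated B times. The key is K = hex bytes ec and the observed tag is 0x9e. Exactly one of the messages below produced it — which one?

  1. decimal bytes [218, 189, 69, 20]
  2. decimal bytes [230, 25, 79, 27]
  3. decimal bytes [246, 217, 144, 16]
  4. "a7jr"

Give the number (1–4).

Key hex bytes ec is 1 byte ≤ B = 3; zero-pad to 3 bytes: K' = ec 00 00.
K' ⊕ ipad = da 36 36; K' ⊕ opad = b0 5c 5c.
m1: inner = H(da 36 36 da bd 45 14) = 36; tag = H(b0 5c 5c 36) = 9e ← matches
m2: inner = H(da 36 36 e6 19 4f 1b) = af; tag = H(b0 5c 5c af) = 17
m3: inner = H(da 36 36 f6 d9 90 10) = b5; tag = H(b0 5c 5c b5) = 1d
m4: inner = H(da 36 36 61 37 6a 72) = ba; tag = H(b0 5c 5c ba) = 22

1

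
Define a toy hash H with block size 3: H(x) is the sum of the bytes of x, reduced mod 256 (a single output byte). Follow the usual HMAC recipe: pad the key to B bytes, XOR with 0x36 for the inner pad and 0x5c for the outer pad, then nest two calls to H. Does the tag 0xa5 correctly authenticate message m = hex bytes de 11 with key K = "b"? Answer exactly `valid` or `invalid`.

Key "b" = 62 is 1 byte ≤ B = 3; zero-pad to 3 bytes: K' = 62 00 00.
K' ⊕ ipad = 54 36 36; K' ⊕ opad = 3e 5c 5c.
Inner hash: sum = 84+54+54+222+17 = 431; mod 256 = 175 → af.
Outer hash (recomputed tag): sum = 62+92+92+175 = 421; mod 256 = 165 → a5.
Recomputed tag = a5; claimed = a5 → match.

valid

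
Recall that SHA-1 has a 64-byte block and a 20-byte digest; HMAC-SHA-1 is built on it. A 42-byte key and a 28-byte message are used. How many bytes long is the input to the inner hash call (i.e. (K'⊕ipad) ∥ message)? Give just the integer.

Key is 42 ≤ 64 bytes, zero-padded: |K'| = 64.
Inner input = (K'⊕ipad) ∥ m → 64 + 28 = 92 bytes.

92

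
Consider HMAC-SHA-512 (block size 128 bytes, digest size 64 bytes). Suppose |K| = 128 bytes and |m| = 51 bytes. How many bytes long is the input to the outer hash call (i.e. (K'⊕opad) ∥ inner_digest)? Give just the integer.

Key is 128 ≤ 128 bytes, zero-padded: |K'| = 128.
Outer input = (K'⊕opad) ∥ H(inner) → 128 + 64 = 192 bytes.

192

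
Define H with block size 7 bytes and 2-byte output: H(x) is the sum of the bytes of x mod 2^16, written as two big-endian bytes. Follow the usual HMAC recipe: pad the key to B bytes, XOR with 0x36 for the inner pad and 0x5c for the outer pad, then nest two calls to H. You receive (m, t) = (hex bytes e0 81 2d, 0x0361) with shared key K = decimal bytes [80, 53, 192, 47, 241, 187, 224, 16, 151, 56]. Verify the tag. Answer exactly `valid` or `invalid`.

Key decimal bytes [80, 53, 192, 47, 241, 187, 224, 16, 151, 56] = 50 35 c0 2f f1 bb e0 10 97 38 is 10 bytes > B = 7, so hash it first: H(key) = 04 df, then zero-pad to 7 bytes: K' = 04 df 00 00 00 00 00.
K' ⊕ ipad = 32 e9 36 36 36 36 36; K' ⊕ opad = 58 83 5c 5c 5c 5c 5c.
Inner hash: sum = 50+233+54+54+54+54+54+224+129+45 = 951 → 03 b7.
Outer hash (recomputed tag): sum = 88+131+92+92+92+92+92+3+183 = 865 → 03 61.
Recomputed tag = 0361; claimed = 0361 → match.

valid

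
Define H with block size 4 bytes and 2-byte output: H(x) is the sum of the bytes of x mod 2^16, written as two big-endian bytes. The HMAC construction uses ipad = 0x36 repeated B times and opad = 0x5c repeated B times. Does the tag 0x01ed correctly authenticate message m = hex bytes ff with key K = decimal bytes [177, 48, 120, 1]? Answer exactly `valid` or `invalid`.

valid

Key decimal bytes [177, 48, 120, 1] = b1 30 78 01 is exactly B = 4 bytes: K' = b1 30 78 01.
K' ⊕ ipad = 87 06 4e 37; K' ⊕ opad = ed 6c 24 5d.
Inner hash: sum = 135+6+78+55+255 = 529 → 02 11.
Outer hash (recomputed tag): sum = 237+108+36+93+2+17 = 493 → 01 ed.
Recomputed tag = 01ed; claimed = 01ed → match.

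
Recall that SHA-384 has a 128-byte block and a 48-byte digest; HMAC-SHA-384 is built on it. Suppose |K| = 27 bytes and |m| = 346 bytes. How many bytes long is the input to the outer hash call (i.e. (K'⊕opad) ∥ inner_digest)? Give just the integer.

176

Key is 27 ≤ 128 bytes, zero-padded: |K'| = 128.
Outer input = (K'⊕opad) ∥ H(inner) → 128 + 48 = 176 bytes.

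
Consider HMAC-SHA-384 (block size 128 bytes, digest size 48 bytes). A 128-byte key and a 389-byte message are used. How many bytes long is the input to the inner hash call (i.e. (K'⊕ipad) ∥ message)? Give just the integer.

Key is 128 ≤ 128 bytes, zero-padded: |K'| = 128.
Inner input = (K'⊕ipad) ∥ m → 128 + 389 = 517 bytes.

517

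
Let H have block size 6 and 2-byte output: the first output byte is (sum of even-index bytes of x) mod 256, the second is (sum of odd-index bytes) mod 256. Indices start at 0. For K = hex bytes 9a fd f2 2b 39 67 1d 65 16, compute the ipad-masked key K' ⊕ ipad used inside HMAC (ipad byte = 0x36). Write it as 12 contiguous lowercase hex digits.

cec236363636

Key hex bytes 9a fd f2 2b 39 67 1d 65 16 is 9 bytes > B = 6, so hash it first: H(key) = f8 f4, then zero-pad to 6 bytes: K' = f8 f4 00 00 00 00.
XOR each byte with 0x36: f8⊕36=ce, f4⊕36=c2, 00⊕36=36, 00⊕36=36, 00⊕36=36, 00⊕36=36.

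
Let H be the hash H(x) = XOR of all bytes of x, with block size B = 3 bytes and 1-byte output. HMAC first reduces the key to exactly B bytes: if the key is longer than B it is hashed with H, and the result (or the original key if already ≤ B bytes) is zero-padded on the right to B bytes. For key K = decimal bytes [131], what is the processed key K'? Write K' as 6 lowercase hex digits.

830000

Key decimal bytes [131] = 83 is 1 byte ≤ B = 3; zero-pad to 3 bytes: K' = 83 00 00.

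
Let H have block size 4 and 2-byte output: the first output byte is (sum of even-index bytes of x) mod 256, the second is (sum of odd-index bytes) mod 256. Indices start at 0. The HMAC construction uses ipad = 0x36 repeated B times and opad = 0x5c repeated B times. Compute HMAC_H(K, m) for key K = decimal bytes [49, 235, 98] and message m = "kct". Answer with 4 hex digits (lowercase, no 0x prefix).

e589

Key decimal bytes [49, 235, 98] = 31 eb 62 is 3 bytes ≤ B = 4; zero-pad to 4 bytes: K' = 31 eb 62 00.
K' ⊕ ipad = 07 dd 54 36.  K' ⊕ opad = 6d b7 3e 5c.
Inner input = (K'⊕ipad) ∥ m = 07 dd 54 36 ∥ 6b 63 74.
Inner hash: even-index sum = 314 mod 256 = 58; odd-index sum = 374 mod 256 = 118 → 3a 76.
Outer input = (K'⊕opad) ∥ inner = 6d b7 3e 5c ∥ 3a 76.
Outer hash (tag): even-index sum = 229 mod 256 = 229; odd-index sum = 393 mod 256 = 137 → e5 89.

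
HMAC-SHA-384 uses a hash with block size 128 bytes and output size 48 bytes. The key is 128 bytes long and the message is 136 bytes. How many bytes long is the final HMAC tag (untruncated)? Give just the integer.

The tag is one SHA-384 digest: 48 bytes.

48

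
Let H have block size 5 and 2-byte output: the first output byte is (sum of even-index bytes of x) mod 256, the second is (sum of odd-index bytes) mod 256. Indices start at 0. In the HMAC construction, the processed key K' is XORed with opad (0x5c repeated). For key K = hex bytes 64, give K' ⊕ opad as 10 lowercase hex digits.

Key hex bytes 64 is 1 byte ≤ B = 5; zero-pad to 5 bytes: K' = 64 00 00 00 00.
XOR each byte with 0x5c: 64⊕5c=38, 00⊕5c=5c, 00⊕5c=5c, 00⊕5c=5c, 00⊕5c=5c.

385c5c5c5c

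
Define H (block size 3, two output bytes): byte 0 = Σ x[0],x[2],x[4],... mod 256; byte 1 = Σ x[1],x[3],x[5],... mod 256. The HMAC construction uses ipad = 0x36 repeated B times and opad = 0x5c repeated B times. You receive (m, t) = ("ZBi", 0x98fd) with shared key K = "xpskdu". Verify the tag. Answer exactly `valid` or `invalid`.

Key "xpskdu" = 78 70 73 6b 64 75 is 6 bytes > B = 3, so hash it first: H(key) = 4f 50, then zero-pad to 3 bytes: K' = 4f 50 00.
K' ⊕ ipad = 79 66 36; K' ⊕ opad = 13 0c 5c.
Inner hash: even-index sum = 241 mod 256 = 241; odd-index sum = 297 mod 256 = 41 → f1 29.
Outer hash (recomputed tag): even-index sum = 152 mod 256 = 152; odd-index sum = 253 mod 256 = 253 → 98 fd.
Recomputed tag = 98fd; claimed = 98fd → match.

valid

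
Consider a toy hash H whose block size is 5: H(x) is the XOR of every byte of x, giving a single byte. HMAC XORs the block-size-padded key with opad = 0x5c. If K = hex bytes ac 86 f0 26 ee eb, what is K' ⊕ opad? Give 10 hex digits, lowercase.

Key hex bytes ac 86 f0 26 ee eb is 6 bytes > B = 5, so hash it first: H(key) = f9, then zero-pad to 5 bytes: K' = f9 00 00 00 00.
XOR each byte with 0x5c: f9⊕5c=a5, 00⊕5c=5c, 00⊕5c=5c, 00⊕5c=5c, 00⊕5c=5c.

a55c5c5c5c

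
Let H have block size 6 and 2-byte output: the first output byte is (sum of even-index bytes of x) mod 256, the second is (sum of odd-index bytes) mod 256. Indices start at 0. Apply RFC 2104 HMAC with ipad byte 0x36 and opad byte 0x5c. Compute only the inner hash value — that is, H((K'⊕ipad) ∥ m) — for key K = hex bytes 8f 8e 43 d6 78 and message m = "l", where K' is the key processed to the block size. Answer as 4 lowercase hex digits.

e8ce

Key hex bytes 8f 8e 43 d6 78 is 5 bytes ≤ B = 6; zero-pad to 6 bytes: K' = 8f 8e 43 d6 78 00.
K' ⊕ ipad = b9 b8 75 e0 4e 36.
Inner input = b9 b8 75 e0 4e 36 ∥ 6c.
Inner hash: even-index sum = 488 mod 256 = 232; odd-index sum = 462 mod 256 = 206 → e8 ce.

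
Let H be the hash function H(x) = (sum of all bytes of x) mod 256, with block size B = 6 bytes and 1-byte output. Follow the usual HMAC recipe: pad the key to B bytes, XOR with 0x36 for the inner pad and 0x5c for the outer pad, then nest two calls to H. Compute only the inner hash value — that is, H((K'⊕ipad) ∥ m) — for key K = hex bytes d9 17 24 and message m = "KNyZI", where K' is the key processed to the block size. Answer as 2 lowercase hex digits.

79

Key hex bytes d9 17 24 is 3 bytes ≤ B = 6; zero-pad to 6 bytes: K' = d9 17 24 00 00 00.
K' ⊕ ipad = ef 21 12 36 36 36.
Inner input = ef 21 12 36 36 36 ∥ 4b 4e 79 5a 49.
Inner hash: sum = 239+33+18+54+54+54+75+78+121+90+73 = 889; mod 256 = 121 → 79.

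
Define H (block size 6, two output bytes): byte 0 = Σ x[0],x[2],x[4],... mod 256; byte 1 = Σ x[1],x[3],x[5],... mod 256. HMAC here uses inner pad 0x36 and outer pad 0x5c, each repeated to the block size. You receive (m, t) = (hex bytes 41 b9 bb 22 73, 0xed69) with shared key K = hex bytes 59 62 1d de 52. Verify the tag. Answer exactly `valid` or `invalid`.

invalid

Key hex bytes 59 62 1d de 52 is 5 bytes ≤ B = 6; zero-pad to 6 bytes: K' = 59 62 1d de 52 00.
K' ⊕ ipad = 6f 54 2b e8 64 36; K' ⊕ opad = 05 3e 41 82 0e 5c.
Inner hash: even-index sum = 621 mod 256 = 109; odd-index sum = 589 mod 256 = 77 → 6d 4d.
Outer hash (recomputed tag): even-index sum = 193 mod 256 = 193; odd-index sum = 361 mod 256 = 105 → c1 69.
Recomputed tag = c169; claimed = ed69 → mismatch.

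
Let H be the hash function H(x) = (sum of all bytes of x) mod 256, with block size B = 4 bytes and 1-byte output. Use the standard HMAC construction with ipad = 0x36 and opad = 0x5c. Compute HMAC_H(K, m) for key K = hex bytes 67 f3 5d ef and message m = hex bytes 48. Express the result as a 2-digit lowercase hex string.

Key hex bytes 67 f3 5d ef is exactly B = 4 bytes: K' = 67 f3 5d ef.
K' ⊕ ipad = 51 c5 6b d9.  K' ⊕ opad = 3b af 01 b3.
Inner input = (K'⊕ipad) ∥ m = 51 c5 6b d9 ∥ 48.
Inner hash: sum = 81+197+107+217+72 = 674; mod 256 = 162 → a2.
Outer input = (K'⊕opad) ∥ inner = 3b af 01 b3 ∥ a2.
Outer hash (tag): sum = 59+175+1+179+162 = 576; mod 256 = 64 → 40.

40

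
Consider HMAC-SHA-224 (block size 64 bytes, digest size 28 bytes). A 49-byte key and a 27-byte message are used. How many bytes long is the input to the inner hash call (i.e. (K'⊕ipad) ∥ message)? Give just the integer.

91

Key is 49 ≤ 64 bytes, zero-padded: |K'| = 64.
Inner input = (K'⊕ipad) ∥ m → 64 + 27 = 91 bytes.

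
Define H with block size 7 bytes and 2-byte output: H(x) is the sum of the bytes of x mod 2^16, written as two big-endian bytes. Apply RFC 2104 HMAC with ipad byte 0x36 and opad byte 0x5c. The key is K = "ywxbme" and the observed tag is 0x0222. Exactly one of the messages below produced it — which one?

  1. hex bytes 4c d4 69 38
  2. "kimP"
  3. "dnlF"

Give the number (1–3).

2

Key "ywxbme" = 79 77 78 62 6d 65 is 6 bytes ≤ B = 7; zero-pad to 7 bytes: K' = 79 77 78 62 6d 65 00.
K' ⊕ ipad = 4f 41 4e 54 5b 53 36; K' ⊕ opad = 25 2b 24 3e 31 39 5c.
m1: inner = H(4f 41 4e 54 5b 53 36 4c d4 69 38) = 03 d7; tag = H(25 2b 24 3e 31 39 5c 03 d7) = 0252
m2: inner = H(4f 41 4e 54 5b 53 36 6b 69 6d 50) = 03 a7; tag = H(25 2b 24 3e 31 39 5c 03 a7) = 0222 ← matches
m3: inner = H(4f 41 4e 54 5b 53 36 64 6e 6c 46) = 03 9a; tag = H(25 2b 24 3e 31 39 5c 03 9a) = 0215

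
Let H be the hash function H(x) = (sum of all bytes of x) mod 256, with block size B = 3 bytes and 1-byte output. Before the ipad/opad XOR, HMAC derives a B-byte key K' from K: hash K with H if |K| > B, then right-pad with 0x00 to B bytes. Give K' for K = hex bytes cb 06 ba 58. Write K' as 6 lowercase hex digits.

|K| = 4 > B = 3, so first hash the key.
H(K): sum = 203+6+186+88 = 483; mod 256 = 227 → e3.
Zero-pad H(K) = e3 to 3 bytes: K' = e3 00 00.

e30000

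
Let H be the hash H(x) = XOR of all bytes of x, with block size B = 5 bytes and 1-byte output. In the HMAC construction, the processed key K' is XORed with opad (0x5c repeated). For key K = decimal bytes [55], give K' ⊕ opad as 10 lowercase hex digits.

Key decimal bytes [55] = 37 is 1 byte ≤ B = 5; zero-pad to 5 bytes: K' = 37 00 00 00 00.
XOR each byte with 0x5c: 37⊕5c=6b, 00⊕5c=5c, 00⊕5c=5c, 00⊕5c=5c, 00⊕5c=5c.

6b5c5c5c5c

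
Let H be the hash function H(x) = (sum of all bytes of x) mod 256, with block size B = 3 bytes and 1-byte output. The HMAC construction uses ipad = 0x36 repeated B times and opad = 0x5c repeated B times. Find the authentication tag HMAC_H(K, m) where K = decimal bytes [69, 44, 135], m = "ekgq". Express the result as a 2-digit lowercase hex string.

Key decimal bytes [69, 44, 135] = 45 2c 87 is exactly B = 3 bytes: K' = 45 2c 87.
K' ⊕ ipad = 73 1a b1.  K' ⊕ opad = 19 70 db.
Inner input = (K'⊕ipad) ∥ m = 73 1a b1 ∥ 65 6b 67 71.
Inner hash: sum = 115+26+177+101+107+103+113 = 742; mod 256 = 230 → e6.
Outer input = (K'⊕opad) ∥ inner = 19 70 db ∥ e6.
Outer hash (tag): sum = 25+112+219+230 = 586; mod 256 = 74 → 4a.

4a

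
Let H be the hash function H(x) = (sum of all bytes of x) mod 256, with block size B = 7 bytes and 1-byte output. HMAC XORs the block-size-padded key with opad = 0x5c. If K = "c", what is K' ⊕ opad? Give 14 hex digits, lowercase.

3f5c5c5c5c5c5c

Key "c" = 63 is 1 byte ≤ B = 7; zero-pad to 7 bytes: K' = 63 00 00 00 00 00 00.
XOR each byte with 0x5c: 63⊕5c=3f, 00⊕5c=5c, 00⊕5c=5c, 00⊕5c=5c, 00⊕5c=5c, 00⊕5c=5c, 00⊕5c=5c.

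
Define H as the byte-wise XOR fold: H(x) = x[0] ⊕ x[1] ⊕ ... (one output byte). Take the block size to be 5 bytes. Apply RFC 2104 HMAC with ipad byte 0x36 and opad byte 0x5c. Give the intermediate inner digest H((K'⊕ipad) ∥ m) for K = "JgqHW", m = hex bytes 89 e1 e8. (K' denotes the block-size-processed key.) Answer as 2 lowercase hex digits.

Key "JgqHW" = 4a 67 71 48 57 is exactly B = 5 bytes: K' = 4a 67 71 48 57.
K' ⊕ ipad = 7c 51 47 7e 61.
Inner input = 7c 51 47 7e 61 ∥ 89 e1 e8.
Inner hash: XOR 7c⊕51⊕47⊕7e⊕61⊕89⊕e1⊕e8 = f5.

f5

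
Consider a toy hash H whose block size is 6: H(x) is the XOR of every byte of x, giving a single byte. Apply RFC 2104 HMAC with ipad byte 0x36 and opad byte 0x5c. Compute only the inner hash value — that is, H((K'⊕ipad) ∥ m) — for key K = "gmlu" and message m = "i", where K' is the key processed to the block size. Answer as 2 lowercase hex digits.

7a

Key "gmlu" = 67 6d 6c 75 is 4 bytes ≤ B = 6; zero-pad to 6 bytes: K' = 67 6d 6c 75 00 00.
K' ⊕ ipad = 51 5b 5a 43 36 36.
Inner input = 51 5b 5a 43 36 36 ∥ 69.
Inner hash: XOR 51⊕5b⊕5a⊕43⊕36⊕36⊕69 = 7a.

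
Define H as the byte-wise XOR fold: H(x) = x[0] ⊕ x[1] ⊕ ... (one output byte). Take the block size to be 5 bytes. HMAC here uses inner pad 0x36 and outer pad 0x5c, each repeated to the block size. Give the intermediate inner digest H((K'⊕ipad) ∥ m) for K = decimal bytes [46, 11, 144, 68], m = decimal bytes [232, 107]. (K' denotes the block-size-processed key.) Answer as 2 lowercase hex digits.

44

Key decimal bytes [46, 11, 144, 68] = 2e 0b 90 44 is 4 bytes ≤ B = 5; zero-pad to 5 bytes: K' = 2e 0b 90 44 00.
K' ⊕ ipad = 18 3d a6 72 36.
Inner input = 18 3d a6 72 36 ∥ e8 6b.
Inner hash: XOR 18⊕3d⊕a6⊕72⊕36⊕e8⊕6b = 44.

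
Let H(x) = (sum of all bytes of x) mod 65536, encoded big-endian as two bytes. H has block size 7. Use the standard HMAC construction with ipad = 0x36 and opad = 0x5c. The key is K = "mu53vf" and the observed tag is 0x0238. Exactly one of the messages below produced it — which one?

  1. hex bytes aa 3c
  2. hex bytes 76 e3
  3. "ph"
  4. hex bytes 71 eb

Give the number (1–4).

Key "mu53vf" = 6d 75 35 33 76 66 is 6 bytes ≤ B = 7; zero-pad to 7 bytes: K' = 6d 75 35 33 76 66 00.
K' ⊕ ipad = 5b 43 03 05 40 50 36; K' ⊕ opad = 31 29 69 6f 2a 3a 5c.
m1: inner = H(5b 43 03 05 40 50 36 aa 3c) = 02 52; tag = H(31 29 69 6f 2a 3a 5c 02 52) = 0246
m2: inner = H(5b 43 03 05 40 50 36 76 e3) = 02 c5; tag = H(31 29 69 6f 2a 3a 5c 02 c5) = 02b9
m3: inner = H(5b 43 03 05 40 50 36 70 68) = 02 44; tag = H(31 29 69 6f 2a 3a 5c 02 44) = 0238 ← matches
m4: inner = H(5b 43 03 05 40 50 36 71 eb) = 02 c8; tag = H(31 29 69 6f 2a 3a 5c 02 c8) = 02bc

3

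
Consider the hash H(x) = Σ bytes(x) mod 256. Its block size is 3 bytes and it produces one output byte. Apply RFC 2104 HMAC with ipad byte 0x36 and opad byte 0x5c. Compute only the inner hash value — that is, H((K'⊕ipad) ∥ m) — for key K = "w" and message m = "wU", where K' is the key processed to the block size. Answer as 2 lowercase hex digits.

Key "w" = 77 is 1 byte ≤ B = 3; zero-pad to 3 bytes: K' = 77 00 00.
K' ⊕ ipad = 41 36 36.
Inner input = 41 36 36 ∥ 77 55.
Inner hash: sum = 65+54+54+119+85 = 377; mod 256 = 121 → 79.

79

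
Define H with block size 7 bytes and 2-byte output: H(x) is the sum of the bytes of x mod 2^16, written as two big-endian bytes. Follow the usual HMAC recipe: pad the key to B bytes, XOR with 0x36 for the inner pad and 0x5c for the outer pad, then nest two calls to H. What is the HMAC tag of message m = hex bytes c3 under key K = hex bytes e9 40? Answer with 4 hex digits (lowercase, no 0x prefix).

02c6

Key hex bytes e9 40 is 2 bytes ≤ B = 7; zero-pad to 7 bytes: K' = e9 40 00 00 00 00 00.
K' ⊕ ipad = df 76 36 36 36 36 36.  K' ⊕ opad = b5 1c 5c 5c 5c 5c 5c.
Inner input = (K'⊕ipad) ∥ m = df 76 36 36 36 36 36 ∥ c3.
Inner hash: sum = 223+118+54+54+54+54+54+195 = 806 → 03 26.
Outer input = (K'⊕opad) ∥ inner = b5 1c 5c 5c 5c 5c 5c ∥ 03 26.
Outer hash (tag): sum = 181+28+92+92+92+92+92+3+38 = 710 → 02 c6.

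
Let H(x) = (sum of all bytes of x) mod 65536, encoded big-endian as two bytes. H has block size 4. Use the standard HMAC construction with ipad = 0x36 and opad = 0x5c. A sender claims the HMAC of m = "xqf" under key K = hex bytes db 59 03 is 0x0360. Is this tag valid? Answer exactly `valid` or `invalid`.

Key hex bytes db 59 03 is 3 bytes ≤ B = 4; zero-pad to 4 bytes: K' = db 59 03 00.
K' ⊕ ipad = ed 6f 35 36; K' ⊕ opad = 87 05 5f 5c.
Inner hash: sum = 237+111+53+54+120+113+102 = 790 → 03 16.
Outer hash (recomputed tag): sum = 135+5+95+92+3+22 = 352 → 01 60.
Recomputed tag = 0160; claimed = 0360 → mismatch.

invalid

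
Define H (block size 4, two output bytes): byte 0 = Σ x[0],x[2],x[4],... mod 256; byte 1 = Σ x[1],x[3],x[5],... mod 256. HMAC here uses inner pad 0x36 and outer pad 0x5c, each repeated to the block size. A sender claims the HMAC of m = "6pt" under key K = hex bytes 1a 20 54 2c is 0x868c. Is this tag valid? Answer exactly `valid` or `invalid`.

Key hex bytes 1a 20 54 2c is exactly B = 4 bytes: K' = 1a 20 54 2c.
K' ⊕ ipad = 2c 16 62 1a; K' ⊕ opad = 46 7c 08 70.
Inner hash: even-index sum = 312 mod 256 = 56; odd-index sum = 160 mod 256 = 160 → 38 a0.
Outer hash (recomputed tag): even-index sum = 134 mod 256 = 134; odd-index sum = 396 mod 256 = 140 → 86 8c.
Recomputed tag = 868c; claimed = 868c → match.

valid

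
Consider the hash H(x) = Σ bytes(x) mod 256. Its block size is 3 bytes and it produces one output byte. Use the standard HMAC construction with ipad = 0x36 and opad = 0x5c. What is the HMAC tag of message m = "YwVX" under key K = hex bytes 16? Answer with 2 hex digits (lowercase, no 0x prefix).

Key hex bytes 16 is 1 byte ≤ B = 3; zero-pad to 3 bytes: K' = 16 00 00.
K' ⊕ ipad = 20 36 36.  K' ⊕ opad = 4a 5c 5c.
Inner input = (K'⊕ipad) ∥ m = 20 36 36 ∥ 59 77 56 58.
Inner hash: sum = 32+54+54+89+119+86+88 = 522; mod 256 = 10 → 0a.
Outer input = (K'⊕opad) ∥ inner = 4a 5c 5c ∥ 0a.
Outer hash (tag): sum = 74+92+92+10 = 268; mod 256 = 12 → 0c.

0c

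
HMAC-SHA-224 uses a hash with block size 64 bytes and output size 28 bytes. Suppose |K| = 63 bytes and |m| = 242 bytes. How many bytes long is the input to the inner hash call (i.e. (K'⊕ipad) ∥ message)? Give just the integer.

306

Key is 63 ≤ 64 bytes, zero-padded: |K'| = 64.
Inner input = (K'⊕ipad) ∥ m → 64 + 242 = 306 bytes.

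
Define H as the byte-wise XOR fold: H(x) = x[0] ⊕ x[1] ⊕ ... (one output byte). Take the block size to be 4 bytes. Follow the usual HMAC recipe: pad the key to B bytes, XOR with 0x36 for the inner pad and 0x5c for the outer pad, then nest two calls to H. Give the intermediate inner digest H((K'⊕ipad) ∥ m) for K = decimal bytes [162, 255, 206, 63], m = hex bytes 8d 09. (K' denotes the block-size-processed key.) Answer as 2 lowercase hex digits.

Key decimal bytes [162, 255, 206, 63] = a2 ff ce 3f is exactly B = 4 bytes: K' = a2 ff ce 3f.
K' ⊕ ipad = 94 c9 f8 09.
Inner input = 94 c9 f8 09 ∥ 8d 09.
Inner hash: XOR 94⊕c9⊕f8⊕09⊕8d⊕09 = 28.

28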